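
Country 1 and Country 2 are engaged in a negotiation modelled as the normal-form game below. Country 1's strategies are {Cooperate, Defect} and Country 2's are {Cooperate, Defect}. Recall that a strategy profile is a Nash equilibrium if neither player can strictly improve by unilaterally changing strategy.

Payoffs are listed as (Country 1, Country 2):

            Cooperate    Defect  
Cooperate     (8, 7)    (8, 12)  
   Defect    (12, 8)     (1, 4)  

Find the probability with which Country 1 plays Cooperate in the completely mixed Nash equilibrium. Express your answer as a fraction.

Let r be the probability that Country 1 plays Cooperate. In a completely mixed equilibrium, Country 2 must be indifferent between Cooperate and Defect.
Country 2's expected payoff from Cooperate is 7r + 8(1−r); from Defect it is 12r + 4(1−r).
Setting these equal: −r + 8 = 8r + 4, so r = 4/9.

4/9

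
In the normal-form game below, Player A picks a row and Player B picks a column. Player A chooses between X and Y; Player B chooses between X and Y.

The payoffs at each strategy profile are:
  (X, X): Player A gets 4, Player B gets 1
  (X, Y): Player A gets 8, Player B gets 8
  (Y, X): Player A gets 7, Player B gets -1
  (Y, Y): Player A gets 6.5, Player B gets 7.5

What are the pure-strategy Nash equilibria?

(X, Y)

(X, X): Player A prefers Y (7 > 4); Player B prefers Y (8 > 1) — not an equilibrium.
(X, Y): Player A gets 8 ≥ 6.5 from Y, and Player B gets 8 ≥ 1 from X — Nash equilibrium.
(Y, X): Player B prefers Y (7.5 > -1) — not an equilibrium.
(Y, Y): Player A prefers X (8 > 6.5) — not an equilibrium.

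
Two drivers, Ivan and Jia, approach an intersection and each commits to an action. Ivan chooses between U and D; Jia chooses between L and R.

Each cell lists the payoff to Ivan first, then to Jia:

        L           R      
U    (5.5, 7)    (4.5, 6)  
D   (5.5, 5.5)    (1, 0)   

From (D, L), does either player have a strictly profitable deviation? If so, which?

Neither

Ivan at (D, L) earns 5.5; deviating to U yields 5.5 — not better.
Jia earns 5.5; deviating to R yields 0 — not better.
Neither player can strictly improve; the profile is a Nash equilibrium.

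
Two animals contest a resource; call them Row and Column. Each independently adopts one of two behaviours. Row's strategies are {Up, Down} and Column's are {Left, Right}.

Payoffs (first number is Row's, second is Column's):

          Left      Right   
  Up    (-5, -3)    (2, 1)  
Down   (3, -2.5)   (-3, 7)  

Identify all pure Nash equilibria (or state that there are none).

(Up, Right)

(Up, Left): Row prefers Down (3 > -5); Column prefers Right (1 > -3) — not an equilibrium.
(Up, Right): Row gets 2 ≥ -3 from Down, and Column gets 1 ≥ -3 from Left — Nash equilibrium.
(Down, Left): Column prefers Right (7 > -2.5) — not an equilibrium.
(Down, Right): Row prefers Up (2 > -3) — not an equilibrium.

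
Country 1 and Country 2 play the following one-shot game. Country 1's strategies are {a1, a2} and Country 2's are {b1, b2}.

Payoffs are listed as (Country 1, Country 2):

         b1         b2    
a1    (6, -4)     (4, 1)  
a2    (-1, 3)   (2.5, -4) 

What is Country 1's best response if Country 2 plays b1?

a1

Against b1, Country 1 earns 6 from a1 and -1 from a2.
So a1 is the best response.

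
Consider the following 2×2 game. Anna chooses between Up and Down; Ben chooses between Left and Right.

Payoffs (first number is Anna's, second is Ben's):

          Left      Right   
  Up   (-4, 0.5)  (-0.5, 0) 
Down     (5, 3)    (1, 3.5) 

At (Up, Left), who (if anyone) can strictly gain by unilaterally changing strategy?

Anna at (Up, Left) earns -4; deviating to Down yields 5 — a strict improvement.
Ben earns 0.5; deviating to Right yields 0 — not better.
Only Anna has a strictly profitable deviation.

Anna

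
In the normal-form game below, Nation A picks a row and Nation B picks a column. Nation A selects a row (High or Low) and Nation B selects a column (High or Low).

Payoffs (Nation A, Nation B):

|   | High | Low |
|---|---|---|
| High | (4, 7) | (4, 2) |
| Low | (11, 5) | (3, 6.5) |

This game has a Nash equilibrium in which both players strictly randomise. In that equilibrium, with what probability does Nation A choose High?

3/13

Let p be the probability that Nation A plays High. In a completely mixed equilibrium, Nation B must be indifferent between High and Low.
Nation B's expected payoff from High is 7p + 5(1−p); from Low it is 2p + 6.5(1−p).
Setting these equal: 2p + 5 = −4.5p + 6.5, so p = 3/13.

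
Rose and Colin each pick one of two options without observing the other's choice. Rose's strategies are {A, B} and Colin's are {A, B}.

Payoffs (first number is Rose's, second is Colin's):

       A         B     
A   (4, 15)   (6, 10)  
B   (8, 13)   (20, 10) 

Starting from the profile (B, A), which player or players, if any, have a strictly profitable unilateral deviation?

Rose at (B, A) earns 8; deviating to A yields 4 — not better.
Colin earns 13; deviating to B yields 10 — not better.
Neither player can strictly improve; the profile is a Nash equilibrium.

Neither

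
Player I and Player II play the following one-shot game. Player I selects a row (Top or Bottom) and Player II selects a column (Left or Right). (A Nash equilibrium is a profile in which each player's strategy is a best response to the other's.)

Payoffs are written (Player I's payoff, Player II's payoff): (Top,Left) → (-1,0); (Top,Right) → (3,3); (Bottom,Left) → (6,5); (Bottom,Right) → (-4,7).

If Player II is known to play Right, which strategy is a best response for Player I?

Top

Against Right, Player I earns 3 from Top and -4 from Bottom.
So Top is the best response.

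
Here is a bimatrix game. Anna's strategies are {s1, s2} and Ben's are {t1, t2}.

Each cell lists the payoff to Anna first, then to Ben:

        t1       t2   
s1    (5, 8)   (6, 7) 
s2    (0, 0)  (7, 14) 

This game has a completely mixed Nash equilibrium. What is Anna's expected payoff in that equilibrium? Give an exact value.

35/6

First find y, the probability Ben plays t1, from Anna's indifference between s1 and s2: 5y + 6(1−y) = 7(1−y), giving y = 1/6.
Since Anna is indifferent in equilibrium, Anna's expected payoff equals the payoff from either row against (1/6, 5/6). Using s1: 5(1/6) + 6(5/6) = 35/6.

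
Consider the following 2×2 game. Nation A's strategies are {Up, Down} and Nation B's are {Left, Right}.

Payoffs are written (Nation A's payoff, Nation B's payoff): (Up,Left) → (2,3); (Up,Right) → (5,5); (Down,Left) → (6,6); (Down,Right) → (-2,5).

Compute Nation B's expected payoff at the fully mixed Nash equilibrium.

5

First find p, the probability Nation A plays Up, from Nation B's indifference between Left and Right: 3p + 6(1−p) = 5p + 5(1−p), giving p = 1/3.
Since Nation B is indifferent in equilibrium, Nation B's expected payoff equals the payoff from either column against (1/3, 2/3). Using Left: 3(1/3) + 6(2/3) = 5.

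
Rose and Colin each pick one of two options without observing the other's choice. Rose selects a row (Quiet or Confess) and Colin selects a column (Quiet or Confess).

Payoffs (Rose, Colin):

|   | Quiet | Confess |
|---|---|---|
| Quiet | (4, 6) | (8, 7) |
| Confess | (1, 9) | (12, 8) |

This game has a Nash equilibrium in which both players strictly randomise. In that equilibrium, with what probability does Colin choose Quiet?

Let c be the probability that Colin plays Quiet. In a completely mixed equilibrium, Rose must be indifferent between Quiet and Confess.
Rose's expected payoff from Quiet is 4c + 8(1−c); from Confess it is c + 12(1−c).
Setting these equal: −4c + 8 = −11c + 12, so c = 4/7.

4/7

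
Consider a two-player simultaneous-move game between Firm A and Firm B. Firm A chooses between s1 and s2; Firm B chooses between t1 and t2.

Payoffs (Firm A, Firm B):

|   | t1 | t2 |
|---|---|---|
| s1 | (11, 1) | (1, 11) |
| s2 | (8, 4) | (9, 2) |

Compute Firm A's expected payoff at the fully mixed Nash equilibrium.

91/11

First find y, the probability Firm B plays t1, from Firm A's indifference between s1 and s2: 11y + (1−y) = 8y + 9(1−y), giving y = 8/11.
Since Firm A is indifferent in equilibrium, Firm A's expected payoff equals the payoff from either row against (8/11, 3/11). Using s1: 11(8/11) + (3/11) = 91/11.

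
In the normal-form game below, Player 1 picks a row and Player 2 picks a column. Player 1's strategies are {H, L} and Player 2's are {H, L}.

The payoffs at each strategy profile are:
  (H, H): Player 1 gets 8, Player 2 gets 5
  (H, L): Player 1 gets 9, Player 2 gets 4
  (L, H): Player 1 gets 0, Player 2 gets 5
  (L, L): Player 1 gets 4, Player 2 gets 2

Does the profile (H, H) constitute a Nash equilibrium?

Yes

At (H, H), Player 1 earns 8; switching to L would give 0, so Player 1 has no profitable deviation.
Player 2 earns 5; switching to L would give 4, so Player 2 has no profitable deviation.
Neither player can gain by a unilateral deviation, so this profile is a Nash equilibrium.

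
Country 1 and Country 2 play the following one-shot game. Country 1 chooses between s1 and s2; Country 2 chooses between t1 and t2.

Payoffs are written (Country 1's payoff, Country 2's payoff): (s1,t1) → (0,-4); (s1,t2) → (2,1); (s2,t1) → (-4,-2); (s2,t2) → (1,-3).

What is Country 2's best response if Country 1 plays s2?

Against s2, Country 2 earns -2 from t1 and -3 from t2.
So t1 is the best response.

t1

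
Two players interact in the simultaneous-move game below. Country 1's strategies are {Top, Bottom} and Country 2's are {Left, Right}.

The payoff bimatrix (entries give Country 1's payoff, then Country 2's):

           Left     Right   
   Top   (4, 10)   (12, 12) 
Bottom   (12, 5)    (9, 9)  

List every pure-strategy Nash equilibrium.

(Top, Left): Country 1 prefers Bottom (12 > 4); Country 2 prefers Right (12 > 10) — not an equilibrium.
(Top, Right): Country 1 gets 12 ≥ 9 from Bottom, and Country 2 gets 12 ≥ 10 from Left — Nash equilibrium.
(Bottom, Left): Country 2 prefers Right (9 > 5) — not an equilibrium.
(Bottom, Right): Country 1 prefers Top (12 > 9) — not an equilibrium.

(Top, Right)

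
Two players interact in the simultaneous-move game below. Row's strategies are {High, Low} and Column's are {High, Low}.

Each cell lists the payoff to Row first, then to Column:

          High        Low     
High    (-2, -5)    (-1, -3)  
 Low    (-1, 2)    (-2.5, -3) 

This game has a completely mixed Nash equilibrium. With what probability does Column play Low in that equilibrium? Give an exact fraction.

Let c be the probability that Column plays High. In a completely mixed equilibrium, Row must be indifferent between High and Low.
Row's expected payoff from High is −2c − (1−c); from Low it is −c − 2.5(1−c).
Setting these equal: −c − 1 = 1.5c − 2.5, so c = 3/5.
Therefore Column plays Low with probability 1 − 3/5 = 2/5.

2/5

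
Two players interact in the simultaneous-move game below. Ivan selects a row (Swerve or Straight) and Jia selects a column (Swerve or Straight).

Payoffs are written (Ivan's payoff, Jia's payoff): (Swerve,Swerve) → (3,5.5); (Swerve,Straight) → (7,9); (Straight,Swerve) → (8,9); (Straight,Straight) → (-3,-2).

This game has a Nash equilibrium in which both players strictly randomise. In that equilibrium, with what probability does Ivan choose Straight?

Let r be the probability that Ivan plays Swerve. In a completely mixed equilibrium, Jia must be indifferent between Swerve and Straight.
Jia's expected payoff from Swerve is 5.5r + 9(1−r); from Straight it is 9r − 2(1−r).
Setting these equal: −3.5r + 9 = 11r − 2, so r = 22/29.
Therefore Ivan plays Straight with probability 1 − 22/29 = 7/29.

7/29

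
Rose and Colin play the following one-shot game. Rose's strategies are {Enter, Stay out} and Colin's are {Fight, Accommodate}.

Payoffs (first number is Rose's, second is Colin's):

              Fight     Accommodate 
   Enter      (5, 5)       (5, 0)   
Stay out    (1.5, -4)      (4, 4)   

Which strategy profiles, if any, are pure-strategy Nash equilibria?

(Enter, Fight): Rose gets 5 ≥ 1.5 from Stay out, and Colin gets 5 ≥ 0 from Accommodate — Nash equilibrium.
(Enter, Accommodate): Colin prefers Fight (5 > 0) — not an equilibrium.
(Stay out, Fight): Rose prefers Enter (5 > 1.5); Colin prefers Accommodate (4 > -4) — not an equilibrium.
(Stay out, Accommodate): Rose prefers Enter (5 > 4) — not an equilibrium.

(Enter, Fight)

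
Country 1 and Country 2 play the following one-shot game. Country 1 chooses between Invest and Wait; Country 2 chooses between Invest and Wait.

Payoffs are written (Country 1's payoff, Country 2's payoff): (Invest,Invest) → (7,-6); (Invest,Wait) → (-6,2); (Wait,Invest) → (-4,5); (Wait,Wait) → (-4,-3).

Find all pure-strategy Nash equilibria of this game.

(Invest, Invest): Country 2 prefers Wait (2 > -6) — not an equilibrium.
(Invest, Wait): Country 1 prefers Wait (-4 > -6) — not an equilibrium.
(Wait, Invest): Country 1 prefers Invest (7 > -4) — not an equilibrium.
(Wait, Wait): Country 2 prefers Invest (5 > -3) — not an equilibrium.

none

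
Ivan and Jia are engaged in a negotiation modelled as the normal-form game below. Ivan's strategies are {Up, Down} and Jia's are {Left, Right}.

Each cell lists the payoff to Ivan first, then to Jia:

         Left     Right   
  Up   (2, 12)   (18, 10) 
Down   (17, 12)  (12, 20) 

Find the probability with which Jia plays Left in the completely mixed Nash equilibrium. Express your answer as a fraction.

Let q be the probability that Jia plays Left. In a completely mixed equilibrium, Ivan must be indifferent between Up and Down.
Ivan's expected payoff from Up is 2q + 18(1−q); from Down it is 17q + 12(1−q).
Setting these equal: −16q + 18 = 5q + 12, so q = 2/7.

2/7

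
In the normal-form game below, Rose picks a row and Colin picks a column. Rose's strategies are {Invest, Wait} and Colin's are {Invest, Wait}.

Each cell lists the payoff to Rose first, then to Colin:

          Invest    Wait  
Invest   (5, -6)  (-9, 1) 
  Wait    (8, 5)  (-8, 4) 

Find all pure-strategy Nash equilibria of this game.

(Invest, Invest): Rose prefers Wait (8 > 5); Colin prefers Wait (1 > -6) — not an equilibrium.
(Invest, Wait): Rose prefers Wait (-8 > -9) — not an equilibrium.
(Wait, Invest): Rose gets 8 ≥ 5 from Invest, and Colin gets 5 ≥ 4 from Wait — Nash equilibrium.
(Wait, Wait): Colin prefers Invest (5 > 4) — not an equilibrium.

(Wait, Invest)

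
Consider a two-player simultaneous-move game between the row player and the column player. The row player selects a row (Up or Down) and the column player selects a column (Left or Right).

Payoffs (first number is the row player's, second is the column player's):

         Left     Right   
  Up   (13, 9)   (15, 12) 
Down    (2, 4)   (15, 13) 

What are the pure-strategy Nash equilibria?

(Up, Right) and (Down, Right)

(Up, Left): the column player prefers Right (12 > 9) — not an equilibrium.
(Up, Right): the row player gets 15 ≥ 15 from Down, and the column player gets 12 ≥ 9 from Left — Nash equilibrium.
(Down, Left): the row player prefers Up (13 > 2); the column player prefers Right (13 > 4) — not an equilibrium.
(Down, Right): the row player gets 15 ≥ 15 from Up, and the column player gets 13 ≥ 4 from Left — Nash equilibrium.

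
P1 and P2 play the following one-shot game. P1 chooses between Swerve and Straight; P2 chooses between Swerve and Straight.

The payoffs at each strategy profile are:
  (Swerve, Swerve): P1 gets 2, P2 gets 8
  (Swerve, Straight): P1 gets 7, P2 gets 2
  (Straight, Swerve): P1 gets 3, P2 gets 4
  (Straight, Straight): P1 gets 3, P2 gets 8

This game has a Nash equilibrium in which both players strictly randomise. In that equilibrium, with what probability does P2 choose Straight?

1/5

Let y be the probability that P2 plays Swerve. In a completely mixed equilibrium, P1 must be indifferent between Swerve and Straight.
P1's expected payoff from Swerve is 2y + 7(1−y); from Straight it is 3y + 3(1−y).
Setting these equal: −5y + 7 = 3, so y = 4/5.
Therefore P2 plays Straight with probability 1 − 4/5 = 1/5.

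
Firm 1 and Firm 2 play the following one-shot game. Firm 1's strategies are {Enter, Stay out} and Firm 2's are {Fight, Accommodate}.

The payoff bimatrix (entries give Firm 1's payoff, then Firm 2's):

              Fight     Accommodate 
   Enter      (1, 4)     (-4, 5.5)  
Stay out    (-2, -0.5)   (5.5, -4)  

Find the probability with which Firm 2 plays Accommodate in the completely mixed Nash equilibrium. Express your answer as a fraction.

6/25

Let q be the probability that Firm 2 plays Fight. In a completely mixed equilibrium, Firm 1 must be indifferent between Enter and Stay out.
Firm 1's expected payoff from Enter is q − 4(1−q); from Stay out it is −2q + 5.5(1−q).
Setting these equal: 5q − 4 = −7.5q + 5.5, so q = 19/25.
Therefore Firm 2 plays Accommodate with probability 1 − 19/25 = 6/25.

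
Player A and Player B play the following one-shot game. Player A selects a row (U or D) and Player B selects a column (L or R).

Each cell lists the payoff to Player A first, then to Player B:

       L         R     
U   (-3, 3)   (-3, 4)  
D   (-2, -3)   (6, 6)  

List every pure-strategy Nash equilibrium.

(D, R)

(U, L): Player A prefers D (-2 > -3); Player B prefers R (4 > 3) — not an equilibrium.
(U, R): Player A prefers D (6 > -3) — not an equilibrium.
(D, L): Player B prefers R (6 > -3) — not an equilibrium.
(D, R): Player A gets 6 ≥ -3 from U, and Player B gets 6 ≥ -3 from L — Nash equilibrium.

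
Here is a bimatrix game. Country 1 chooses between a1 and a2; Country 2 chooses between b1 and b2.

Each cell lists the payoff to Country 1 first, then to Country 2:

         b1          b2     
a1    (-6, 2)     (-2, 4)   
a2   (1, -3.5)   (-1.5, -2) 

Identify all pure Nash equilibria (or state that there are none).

(a2, b2)

(a1, b1): Country 1 prefers a2 (1 > -6); Country 2 prefers b2 (4 > 2) — not an equilibrium.
(a1, b2): Country 1 prefers a2 (-1.5 > -2) — not an equilibrium.
(a2, b1): Country 2 prefers b2 (-2 > -3.5) — not an equilibrium.
(a2, b2): Country 1 gets -1.5 ≥ -2 from a1, and Country 2 gets -2 ≥ -3.5 from b1 — Nash equilibrium.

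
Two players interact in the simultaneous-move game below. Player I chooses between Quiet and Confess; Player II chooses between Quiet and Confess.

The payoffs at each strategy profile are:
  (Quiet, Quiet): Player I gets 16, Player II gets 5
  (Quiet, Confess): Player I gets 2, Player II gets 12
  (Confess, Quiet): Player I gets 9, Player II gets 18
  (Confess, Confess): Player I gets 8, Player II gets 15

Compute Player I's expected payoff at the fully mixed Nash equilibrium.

First find q, the probability Player II plays Quiet, from Player I's indifference between Quiet and Confess: 16q + 2(1−q) = 9q + 8(1−q), giving q = 6/13.
Since Player I is indifferent in equilibrium, Player I's expected payoff equals the payoff from either row against (6/13, 7/13). Using Quiet: 16(6/13) + 2(7/13) = 110/13.

110/13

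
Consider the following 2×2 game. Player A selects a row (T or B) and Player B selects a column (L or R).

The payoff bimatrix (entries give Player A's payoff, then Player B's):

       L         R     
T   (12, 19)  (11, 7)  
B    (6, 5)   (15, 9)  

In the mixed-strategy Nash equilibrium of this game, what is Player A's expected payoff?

First find y, the probability Player B plays L, from Player A's indifference between T and B: 12y + 11(1−y) = 6y + 15(1−y), giving y = 2/5.
Since Player A is indifferent in equilibrium, Player A's expected payoff equals the payoff from either row against (2/5, 3/5). Using T: 12(2/5) + 11(3/5) = 57/5.

57/5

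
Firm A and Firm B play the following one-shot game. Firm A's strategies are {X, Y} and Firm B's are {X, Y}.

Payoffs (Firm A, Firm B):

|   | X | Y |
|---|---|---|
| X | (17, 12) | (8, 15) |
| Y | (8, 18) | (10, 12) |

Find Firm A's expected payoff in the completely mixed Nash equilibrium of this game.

First find y, the probability Firm B plays X, from Firm A's indifference between X and Y: 17y + 8(1−y) = 8y + 10(1−y), giving y = 2/11.
Since Firm A is indifferent in equilibrium, Firm A's expected payoff equals the payoff from either row against (2/11, 9/11). Using X: 17(2/11) + 8(9/11) = 106/11.

106/11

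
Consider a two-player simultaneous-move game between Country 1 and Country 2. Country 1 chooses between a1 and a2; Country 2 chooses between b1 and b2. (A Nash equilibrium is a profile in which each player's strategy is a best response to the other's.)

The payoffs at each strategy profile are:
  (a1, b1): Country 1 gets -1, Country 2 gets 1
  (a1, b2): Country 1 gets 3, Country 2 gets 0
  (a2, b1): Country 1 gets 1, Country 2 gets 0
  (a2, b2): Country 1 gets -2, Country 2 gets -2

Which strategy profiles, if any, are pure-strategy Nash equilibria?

(a2, b1)

(a1, b1): Country 1 prefers a2 (1 > -1) — not an equilibrium.
(a1, b2): Country 2 prefers b1 (1 > 0) — not an equilibrium.
(a2, b1): Country 1 gets 1 ≥ -1 from a1, and Country 2 gets 0 ≥ -2 from b2 — Nash equilibrium.
(a2, b2): Country 1 prefers a1 (3 > -2); Country 2 prefers b1 (0 > -2) — not an equilibrium.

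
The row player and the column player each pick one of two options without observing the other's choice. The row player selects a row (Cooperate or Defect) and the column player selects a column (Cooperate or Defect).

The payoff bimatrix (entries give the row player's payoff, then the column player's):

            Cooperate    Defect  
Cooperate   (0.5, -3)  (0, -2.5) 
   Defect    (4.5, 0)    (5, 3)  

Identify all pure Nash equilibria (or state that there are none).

(Cooperate, Cooperate): the row player prefers Defect (4.5 > 0.5); the column player prefers Defect (-2.5 > -3) — not an equilibrium.
(Cooperate, Defect): the row player prefers Defect (5 > 0) — not an equilibrium.
(Defect, Cooperate): the column player prefers Defect (3 > 0) — not an equilibrium.
(Defect, Defect): the row player gets 5 ≥ 0 from Cooperate, and the column player gets 3 ≥ 0 from Cooperate — Nash equilibrium.

(Defect, Defect)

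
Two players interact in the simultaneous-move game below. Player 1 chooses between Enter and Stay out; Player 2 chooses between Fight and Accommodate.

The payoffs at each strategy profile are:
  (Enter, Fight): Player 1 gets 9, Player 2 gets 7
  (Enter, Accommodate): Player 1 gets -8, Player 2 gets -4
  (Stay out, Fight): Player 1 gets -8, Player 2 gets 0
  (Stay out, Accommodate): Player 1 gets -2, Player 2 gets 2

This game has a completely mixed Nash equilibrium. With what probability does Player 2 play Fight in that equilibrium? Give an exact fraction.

Let y be the probability that Player 2 plays Fight. In a completely mixed equilibrium, Player 1 must be indifferent between Enter and Stay out.
Player 1's expected payoff from Enter is 9y − 8(1−y); from Stay out it is −8y − 2(1−y).
Setting these equal: 17y − 8 = −6y − 2, so y = 6/23.

6/23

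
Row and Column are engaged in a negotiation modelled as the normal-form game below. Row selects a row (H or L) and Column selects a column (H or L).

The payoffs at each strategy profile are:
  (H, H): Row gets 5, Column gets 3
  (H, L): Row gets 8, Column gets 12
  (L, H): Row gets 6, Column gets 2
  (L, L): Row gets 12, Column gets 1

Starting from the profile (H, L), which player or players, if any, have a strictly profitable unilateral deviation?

Row at (H, L) earns 8; deviating to L yields 12 — a strict improvement.
Column earns 12; deviating to H yields 3 — not better.
Only Row has a strictly profitable deviation.

Row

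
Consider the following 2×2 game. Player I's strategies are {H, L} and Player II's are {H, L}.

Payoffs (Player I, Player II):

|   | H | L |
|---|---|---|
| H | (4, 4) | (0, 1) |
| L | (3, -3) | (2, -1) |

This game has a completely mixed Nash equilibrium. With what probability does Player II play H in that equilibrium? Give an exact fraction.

2/3

Let y be the probability that Player II plays H. In a completely mixed equilibrium, Player I must be indifferent between H and L.
Player I's expected payoff from H is 4y; from L it is 3y + 2(1−y).
Setting these equal: 4y = y + 2, so y = 2/3.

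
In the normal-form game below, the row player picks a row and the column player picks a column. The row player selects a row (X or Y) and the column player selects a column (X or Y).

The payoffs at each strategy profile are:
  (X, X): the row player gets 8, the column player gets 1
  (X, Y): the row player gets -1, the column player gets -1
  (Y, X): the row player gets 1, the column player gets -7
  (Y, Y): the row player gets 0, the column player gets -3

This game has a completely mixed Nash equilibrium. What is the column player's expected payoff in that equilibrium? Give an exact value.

-5/3

First find x, the probability the row player plays X, from the column player's indifference between X and Y: x − 7(1−x) = −x − 3(1−x), giving x = 2/3.
Since the column player is indifferent in equilibrium, the column player's expected payoff equals the payoff from either column against (2/3, 1/3). Using X: (2/3) − 7(1/3) = -5/3.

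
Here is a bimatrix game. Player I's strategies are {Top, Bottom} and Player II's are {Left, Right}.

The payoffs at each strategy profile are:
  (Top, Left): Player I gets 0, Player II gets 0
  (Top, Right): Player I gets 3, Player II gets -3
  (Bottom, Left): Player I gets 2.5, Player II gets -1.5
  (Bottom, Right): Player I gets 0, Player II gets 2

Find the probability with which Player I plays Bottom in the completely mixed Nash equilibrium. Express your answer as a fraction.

Let x be the probability that Player I plays Top. In a completely mixed equilibrium, Player II must be indifferent between Left and Right.
Player II's expected payoff from Left is −1.5(1−x); from Right it is −3x + 2(1−x).
Setting these equal: 1.5x − 1.5 = −5x + 2, so x = 7/13.
Therefore Player I plays Bottom with probability 1 − 7/13 = 6/13.

6/13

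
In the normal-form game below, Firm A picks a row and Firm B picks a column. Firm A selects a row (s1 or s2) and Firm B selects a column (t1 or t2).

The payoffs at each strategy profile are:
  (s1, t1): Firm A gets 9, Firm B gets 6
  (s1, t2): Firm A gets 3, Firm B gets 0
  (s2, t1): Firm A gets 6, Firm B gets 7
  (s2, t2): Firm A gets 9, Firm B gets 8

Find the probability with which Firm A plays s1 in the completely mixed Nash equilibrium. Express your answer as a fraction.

1/7

Let p be the probability that Firm A plays s1. In a completely mixed equilibrium, Firm B must be indifferent between t1 and t2.
Firm B's expected payoff from t1 is 6p + 7(1−p); from t2 it is 8(1−p).
Setting these equal: −p + 7 = −8p + 8, so p = 1/7.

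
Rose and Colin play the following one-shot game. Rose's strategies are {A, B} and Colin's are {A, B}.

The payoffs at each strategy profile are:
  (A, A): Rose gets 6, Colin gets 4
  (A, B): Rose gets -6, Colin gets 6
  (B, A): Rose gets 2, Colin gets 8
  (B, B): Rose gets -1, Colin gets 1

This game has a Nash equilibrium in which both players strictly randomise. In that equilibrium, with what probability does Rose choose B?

Let x be the probability that Rose plays A. In a completely mixed equilibrium, Colin must be indifferent between A and B.
Colin's expected payoff from A is 4x + 8(1−x); from B it is 6x + (1−x).
Setting these equal: −4x + 8 = 5x + 1, so x = 7/9.
Therefore Rose plays B with probability 1 − 7/9 = 2/9.

2/9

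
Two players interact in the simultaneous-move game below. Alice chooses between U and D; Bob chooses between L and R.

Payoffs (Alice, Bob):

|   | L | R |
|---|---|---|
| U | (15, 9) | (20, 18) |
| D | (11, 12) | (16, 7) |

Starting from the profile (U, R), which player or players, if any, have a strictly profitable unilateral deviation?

Alice at (U, R) earns 20; deviating to D yields 16 — not better.
Bob earns 18; deviating to L yields 9 — not better.
Neither player can strictly improve; the profile is a Nash equilibrium.

Neither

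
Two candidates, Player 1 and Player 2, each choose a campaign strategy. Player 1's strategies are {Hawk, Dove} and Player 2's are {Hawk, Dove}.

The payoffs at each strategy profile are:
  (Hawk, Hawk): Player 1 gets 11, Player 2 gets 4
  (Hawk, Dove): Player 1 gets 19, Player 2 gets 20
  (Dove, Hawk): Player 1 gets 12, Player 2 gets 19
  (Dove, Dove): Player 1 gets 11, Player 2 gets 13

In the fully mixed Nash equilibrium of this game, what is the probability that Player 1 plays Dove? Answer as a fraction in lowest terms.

8/11

Let r be the probability that Player 1 plays Hawk. In a completely mixed equilibrium, Player 2 must be indifferent between Hawk and Dove.
Player 2's expected payoff from Hawk is 4r + 19(1−r); from Dove it is 20r + 13(1−r).
Setting these equal: −15r + 19 = 7r + 13, so r = 3/11.
Therefore Player 1 plays Dove with probability 1 − 3/11 = 8/11.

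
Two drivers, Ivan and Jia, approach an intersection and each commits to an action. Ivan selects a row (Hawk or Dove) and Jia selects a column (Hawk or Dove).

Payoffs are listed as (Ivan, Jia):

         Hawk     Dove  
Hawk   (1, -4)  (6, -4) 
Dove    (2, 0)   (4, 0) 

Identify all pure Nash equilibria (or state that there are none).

(Hawk, Dove) and (Dove, Hawk)

(Hawk, Hawk): Ivan prefers Dove (2 > 1) — not an equilibrium.
(Hawk, Dove): Ivan gets 6 ≥ 4 from Dove, and Jia gets -4 ≥ -4 from Hawk — Nash equilibrium.
(Dove, Hawk): Ivan gets 2 ≥ 1 from Hawk, and Jia gets 0 ≥ 0 from Dove — Nash equilibrium.
(Dove, Dove): Ivan prefers Hawk (6 > 4) — not an equilibrium.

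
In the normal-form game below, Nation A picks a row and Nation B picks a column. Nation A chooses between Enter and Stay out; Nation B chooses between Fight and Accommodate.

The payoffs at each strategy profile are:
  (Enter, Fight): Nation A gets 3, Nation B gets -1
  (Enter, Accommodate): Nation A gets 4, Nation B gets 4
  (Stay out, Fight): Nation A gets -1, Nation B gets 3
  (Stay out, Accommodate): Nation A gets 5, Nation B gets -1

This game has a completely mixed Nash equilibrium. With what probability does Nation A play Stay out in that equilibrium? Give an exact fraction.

5/9

Let r be the probability that Nation A plays Enter. In a completely mixed equilibrium, Nation B must be indifferent between Fight and Accommodate.
Nation B's expected payoff from Fight is −r + 3(1−r); from Accommodate it is 4r − (1−r).
Setting these equal: −4r + 3 = 5r − 1, so r = 4/9.
Therefore Nation A plays Stay out with probability 1 − 4/9 = 5/9.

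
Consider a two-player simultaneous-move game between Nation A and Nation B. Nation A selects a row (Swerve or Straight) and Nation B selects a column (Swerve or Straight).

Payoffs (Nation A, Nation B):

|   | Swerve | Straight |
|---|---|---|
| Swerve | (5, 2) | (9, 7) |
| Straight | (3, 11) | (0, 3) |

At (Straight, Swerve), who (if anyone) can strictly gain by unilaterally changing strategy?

Nation A

Nation A at (Straight, Swerve) earns 3; deviating to Swerve yields 5 — a strict improvement.
Nation B earns 11; deviating to Straight yields 3 — not better.
Only Nation A has a strictly profitable deviation.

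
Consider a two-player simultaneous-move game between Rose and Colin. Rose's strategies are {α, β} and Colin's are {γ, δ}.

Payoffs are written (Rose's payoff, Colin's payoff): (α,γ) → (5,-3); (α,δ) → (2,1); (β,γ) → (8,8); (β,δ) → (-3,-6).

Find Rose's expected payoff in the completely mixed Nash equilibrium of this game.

31/8

First find q, the probability Colin plays γ, from Rose's indifference between α and β: 5q + 2(1−q) = 8q − 3(1−q), giving q = 5/8.
Since Rose is indifferent in equilibrium, Rose's expected payoff equals the payoff from either row against (5/8, 3/8). Using α: 5(5/8) + 2(3/8) = 31/8.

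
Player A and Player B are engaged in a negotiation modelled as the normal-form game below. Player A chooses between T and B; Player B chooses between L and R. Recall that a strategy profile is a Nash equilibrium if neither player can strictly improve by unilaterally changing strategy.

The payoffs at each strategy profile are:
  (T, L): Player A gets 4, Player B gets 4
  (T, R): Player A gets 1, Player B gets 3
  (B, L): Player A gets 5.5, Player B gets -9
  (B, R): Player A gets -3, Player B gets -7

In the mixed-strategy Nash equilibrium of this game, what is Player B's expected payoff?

-1/3

First find p, the probability Player A plays T, from Player B's indifference between L and R: 4p − 9(1−p) = 3p − 7(1−p), giving p = 2/3.
Since Player B is indifferent in equilibrium, Player B's expected payoff equals the payoff from either column against (2/3, 1/3). Using L: 4(2/3) − 9(1/3) = -1/3.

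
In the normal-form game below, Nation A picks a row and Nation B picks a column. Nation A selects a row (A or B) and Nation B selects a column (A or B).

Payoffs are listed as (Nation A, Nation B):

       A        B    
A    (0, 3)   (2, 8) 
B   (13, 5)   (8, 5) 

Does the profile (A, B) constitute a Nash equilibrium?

No

At (A, B), Nation A earns 2; switching to B would give 8, so Nation A would deviate.
Nation B earns 8; switching to A would give 3, so Nation B has no profitable deviation.
Since at least one player can profitably deviate, this is not a Nash equilibrium.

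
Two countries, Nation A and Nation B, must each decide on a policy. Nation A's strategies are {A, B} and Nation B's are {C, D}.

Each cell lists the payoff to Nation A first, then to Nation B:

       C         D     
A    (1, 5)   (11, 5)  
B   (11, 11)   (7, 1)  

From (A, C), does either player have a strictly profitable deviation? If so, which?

Nation A

Nation A at (A, C) earns 1; deviating to B yields 11 — a strict improvement.
Nation B earns 5; deviating to D yields 5 — not better.
Only Nation A has a strictly profitable deviation.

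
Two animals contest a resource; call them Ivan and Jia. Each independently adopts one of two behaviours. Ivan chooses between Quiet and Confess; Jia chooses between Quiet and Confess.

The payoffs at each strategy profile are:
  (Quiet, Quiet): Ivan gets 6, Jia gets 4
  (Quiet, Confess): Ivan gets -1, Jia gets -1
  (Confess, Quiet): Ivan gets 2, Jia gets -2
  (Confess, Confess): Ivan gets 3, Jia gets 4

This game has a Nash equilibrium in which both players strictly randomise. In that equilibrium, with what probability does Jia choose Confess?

1/2

Let q be the probability that Jia plays Quiet. In a completely mixed equilibrium, Ivan must be indifferent between Quiet and Confess.
Ivan's expected payoff from Quiet is 6q − (1−q); from Confess it is 2q + 3(1−q).
Setting these equal: 7q − 1 = −q + 3, so q = 1/2.
Therefore Jia plays Confess with probability 1 − 1/2 = 1/2.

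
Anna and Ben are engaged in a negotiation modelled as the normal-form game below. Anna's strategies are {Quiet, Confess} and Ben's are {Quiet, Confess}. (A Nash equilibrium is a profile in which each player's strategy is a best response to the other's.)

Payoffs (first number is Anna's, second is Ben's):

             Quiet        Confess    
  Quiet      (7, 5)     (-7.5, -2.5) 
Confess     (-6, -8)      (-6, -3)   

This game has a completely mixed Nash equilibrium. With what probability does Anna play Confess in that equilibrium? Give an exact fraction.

3/5

Let p be the probability that Anna plays Quiet. In a completely mixed equilibrium, Ben must be indifferent between Quiet and Confess.
Ben's expected payoff from Quiet is 5p − 8(1−p); from Confess it is −2.5p − 3(1−p).
Setting these equal: 13p − 8 = 0.5p − 3, so p = 2/5.
Therefore Anna plays Confess with probability 1 − 2/5 = 3/5.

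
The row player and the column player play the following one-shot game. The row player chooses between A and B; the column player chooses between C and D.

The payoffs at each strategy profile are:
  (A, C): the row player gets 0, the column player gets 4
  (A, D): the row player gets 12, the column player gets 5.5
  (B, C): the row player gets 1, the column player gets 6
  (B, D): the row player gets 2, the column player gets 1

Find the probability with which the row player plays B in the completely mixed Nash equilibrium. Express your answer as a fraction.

Let r be the probability that the row player plays A. In a completely mixed equilibrium, the column player must be indifferent between C and D.
The column player's expected payoff from C is 4r + 6(1−r); from D it is 5.5r + (1−r).
Setting these equal: −2r + 6 = 4.5r + 1, so r = 10/13.
Therefore the row player plays B with probability 1 − 10/13 = 3/13.

3/13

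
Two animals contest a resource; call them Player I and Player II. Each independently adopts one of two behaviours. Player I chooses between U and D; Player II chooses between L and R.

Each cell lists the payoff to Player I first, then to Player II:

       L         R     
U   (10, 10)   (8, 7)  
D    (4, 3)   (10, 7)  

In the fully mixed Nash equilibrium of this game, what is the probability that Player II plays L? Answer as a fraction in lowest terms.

1/4

Let q be the probability that Player II plays L. In a completely mixed equilibrium, Player I must be indifferent between U and D.
Player I's expected payoff from U is 10q + 8(1−q); from D it is 4q + 10(1−q).
Setting these equal: 2q + 8 = −6q + 10, so q = 1/4.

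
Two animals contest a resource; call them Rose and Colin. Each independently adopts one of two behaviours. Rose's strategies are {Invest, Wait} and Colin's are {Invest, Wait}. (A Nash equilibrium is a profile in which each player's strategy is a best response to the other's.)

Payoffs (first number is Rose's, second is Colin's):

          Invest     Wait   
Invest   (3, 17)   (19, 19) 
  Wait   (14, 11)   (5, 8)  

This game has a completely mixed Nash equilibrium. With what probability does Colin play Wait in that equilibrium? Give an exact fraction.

11/25

Let c be the probability that Colin plays Invest. In a completely mixed equilibrium, Rose must be indifferent between Invest and Wait.
Rose's expected payoff from Invest is 3c + 19(1−c); from Wait it is 14c + 5(1−c).
Setting these equal: −16c + 19 = 9c + 5, so c = 14/25.
Therefore Colin plays Wait with probability 1 − 14/25 = 11/25.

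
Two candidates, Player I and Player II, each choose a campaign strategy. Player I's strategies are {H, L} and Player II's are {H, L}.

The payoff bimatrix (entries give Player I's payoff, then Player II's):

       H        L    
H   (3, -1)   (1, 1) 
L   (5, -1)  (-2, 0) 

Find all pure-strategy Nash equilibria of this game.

(H, L)

(H, H): Player I prefers L (5 > 3); Player II prefers L (1 > -1) — not an equilibrium.
(H, L): Player I gets 1 ≥ -2 from L, and Player II gets 1 ≥ -1 from H — Nash equilibrium.
(L, H): Player II prefers L (0 > -1) — not an equilibrium.
(L, L): Player I prefers H (1 > -2) — not an equilibrium.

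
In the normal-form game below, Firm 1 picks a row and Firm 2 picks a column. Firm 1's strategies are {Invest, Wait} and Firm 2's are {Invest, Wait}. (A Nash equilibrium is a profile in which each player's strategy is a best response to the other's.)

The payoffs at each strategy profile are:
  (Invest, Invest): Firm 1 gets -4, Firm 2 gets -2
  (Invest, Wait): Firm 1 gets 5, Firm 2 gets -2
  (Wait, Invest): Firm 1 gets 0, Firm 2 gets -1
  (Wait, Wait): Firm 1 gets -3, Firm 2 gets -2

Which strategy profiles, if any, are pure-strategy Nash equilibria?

(Invest, Wait) and (Wait, Invest)

(Invest, Invest): Firm 1 prefers Wait (0 > -4) — not an equilibrium.
(Invest, Wait): Firm 1 gets 5 ≥ -3 from Wait, and Firm 2 gets -2 ≥ -2 from Invest — Nash equilibrium.
(Wait, Invest): Firm 1 gets 0 ≥ -4 from Invest, and Firm 2 gets -1 ≥ -2 from Wait — Nash equilibrium.
(Wait, Wait): Firm 1 prefers Invest (5 > -3); Firm 2 prefers Invest (-1 > -2) — not an equilibrium.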